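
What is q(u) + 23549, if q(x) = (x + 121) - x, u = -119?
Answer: 23670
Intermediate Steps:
q(x) = 121 (q(x) = (121 + x) - x = 121)
q(u) + 23549 = 121 + 23549 = 23670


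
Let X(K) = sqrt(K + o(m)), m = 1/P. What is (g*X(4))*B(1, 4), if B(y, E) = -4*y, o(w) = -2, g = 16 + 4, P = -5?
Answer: -80*sqrt(2) ≈ -113.14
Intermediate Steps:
m = -1/5 (m = 1/(-5) = -1/5 ≈ -0.20000)
g = 20
X(K) = sqrt(-2 + K) (X(K) = sqrt(K - 2) = sqrt(-2 + K))
(g*X(4))*B(1, 4) = (20*sqrt(-2 + 4))*(-4*1) = (20*sqrt(2))*(-4) = -80*sqrt(2)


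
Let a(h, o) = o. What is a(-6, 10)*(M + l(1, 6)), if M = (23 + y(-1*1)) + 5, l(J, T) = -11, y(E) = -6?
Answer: 110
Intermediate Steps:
M = 22 (M = (23 - 6) + 5 = 17 + 5 = 22)
a(-6, 10)*(M + l(1, 6)) = 10*(22 - 11) = 10*11 = 110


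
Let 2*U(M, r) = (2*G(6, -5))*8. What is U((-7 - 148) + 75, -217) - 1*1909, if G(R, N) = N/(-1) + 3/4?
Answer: -1863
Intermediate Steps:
G(R, N) = ¾ - N (G(R, N) = N*(-1) + 3*(¼) = -N + ¾ = ¾ - N)
U(M, r) = 46 (U(M, r) = ((2*(¾ - 1*(-5)))*8)/2 = ((2*(¾ + 5))*8)/2 = ((2*(23/4))*8)/2 = ((23/2)*8)/2 = (½)*92 = 46)
U((-7 - 148) + 75, -217) - 1*1909 = 46 - 1*1909 = 46 - 1909 = -1863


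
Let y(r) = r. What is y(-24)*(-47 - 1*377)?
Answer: 10176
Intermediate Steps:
y(-24)*(-47 - 1*377) = -24*(-47 - 1*377) = -24*(-47 - 377) = -24*(-424) = 10176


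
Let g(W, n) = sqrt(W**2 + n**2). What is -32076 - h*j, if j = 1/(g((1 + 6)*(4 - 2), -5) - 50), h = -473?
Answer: -1700578/53 - 11*sqrt(221)/53 ≈ -32089.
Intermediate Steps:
j = 1/(-50 + sqrt(221)) (j = 1/(sqrt(((1 + 6)*(4 - 2))**2 + (-5)**2) - 50) = 1/(sqrt((7*2)**2 + 25) - 50) = 1/(sqrt(14**2 + 25) - 50) = 1/(sqrt(196 + 25) - 50) = 1/(sqrt(221) - 50) = 1/(-50 + sqrt(221)) ≈ -0.028462)
-32076 - h*j = -32076 - (-473)*(-50/2279 - sqrt(221)/2279) = -32076 - (550/53 + 11*sqrt(221)/53) = -32076 + (-550/53 - 11*sqrt(221)/53) = -1700578/53 - 11*sqrt(221)/53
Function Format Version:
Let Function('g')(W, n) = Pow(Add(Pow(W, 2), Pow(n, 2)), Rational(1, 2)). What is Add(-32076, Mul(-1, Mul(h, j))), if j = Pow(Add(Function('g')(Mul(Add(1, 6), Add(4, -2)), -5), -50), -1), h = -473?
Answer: Add(Rational(-1700578, 53), Mul(Rational(-11, 53), Pow(221, Rational(1, 2)))) ≈ -32089.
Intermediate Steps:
j = Pow(Add(-50, Pow(221, Rational(1, 2))), -1) (j = Pow(Add(Pow(Add(Pow(Mul(Add(1, 6), Add(4, -2)), 2), Pow(-5, 2)), Rational(1, 2)), -50), -1) = Pow(Add(Pow(Add(Pow(Mul(7, 2), 2), 25), Rational(1, 2)), -50), -1) = Pow(Add(Pow(Add(Pow(14, 2), 25), Rational(1, 2)), -50), -1) = Pow(Add(Pow(Add(196, 25), Rational(1, 2)), -50), -1) = Pow(Add(Pow(221, Rational(1, 2)), -50), -1) = Pow(Add(-50, Pow(221, Rational(1, 2))), -1) ≈ -0.028462)
Add(-32076, Mul(-1, Mul(h, j))) = Add(-32076, Mul(-1, Mul(-473, Add(Rational(-50, 2279), Mul(Rational(-1, 2279), Pow(221, Rational(1, 2))))))) = Add(-32076, Mul(-1, Add(Rational(550, 53), Mul(Rational(11, 53), Pow(221, Rational(1, 2)))))) = Add(-32076, Add(Rational(-550, 53), Mul(Rational(-11, 53), Pow(221, Rational(1, 2))))) = Add(Rational(-1700578, 53), Mul(Rational(-11, 53), Pow(221, Rational(1, 2))))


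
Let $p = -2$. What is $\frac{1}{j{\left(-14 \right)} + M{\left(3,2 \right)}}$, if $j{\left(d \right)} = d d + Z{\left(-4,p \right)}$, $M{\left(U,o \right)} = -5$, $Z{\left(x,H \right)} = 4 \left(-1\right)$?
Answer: $\frac{1}{187} \approx 0.0053476$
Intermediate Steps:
$Z{\left(x,H \right)} = -4$
$j{\left(d \right)} = -4 + d^{2}$ ($j{\left(d \right)} = d d - 4 = d^{2} - 4 = -4 + d^{2}$)
$\frac{1}{j{\left(-14 \right)} + M{\left(3,2 \right)}} = \frac{1}{\left(-4 + \left(-14\right)^{2}\right) - 5} = \frac{1}{\left(-4 + 196\right) - 5} = \frac{1}{192 - 5} = \frac{1}{187}$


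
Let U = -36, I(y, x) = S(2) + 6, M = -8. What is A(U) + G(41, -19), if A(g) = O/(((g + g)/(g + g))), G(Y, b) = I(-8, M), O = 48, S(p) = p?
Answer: 56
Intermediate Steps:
I(y, x) = 8 (I(y, x) = 2 + 6 = 8)
G(Y, b) = 8
A(g) = 48 (A(g) = 48/(((g + g)/(g + g))) = 48/(((2*g)/((2*g)))) = 48/(((2*g)*(1/(2*g)))) = 48/1 = 48*1 = 48)
A(U) + G(41, -19) = 48 + 8 = 56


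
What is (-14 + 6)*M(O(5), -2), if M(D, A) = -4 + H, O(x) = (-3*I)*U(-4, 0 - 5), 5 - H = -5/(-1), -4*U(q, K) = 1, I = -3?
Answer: 32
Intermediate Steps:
U(q, K) = -1/4 (U(q, K) = -1/4*1 = -1/4)
H = 0 (H = 5 - (-5)/(-1) = 5 - (-5)*(-1) = 5 - 1*5 = 5 - 5 = 0)
O(x) = -9/4 (O(x) = -3*(-3)*(-1/4) = 9*(-1/4) = -9/4)
M(D, A) = -4 (M(D, A) = -4 + 0 = -4)
(-14 + 6)*M(O(5), -2) = (-14 + 6)*(-4) = -8*(-4) = 32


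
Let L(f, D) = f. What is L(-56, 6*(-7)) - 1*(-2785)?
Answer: 2729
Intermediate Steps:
L(-56, 6*(-7)) - 1*(-2785) = -56 - 1*(-2785) = -56 + 2785 = 2729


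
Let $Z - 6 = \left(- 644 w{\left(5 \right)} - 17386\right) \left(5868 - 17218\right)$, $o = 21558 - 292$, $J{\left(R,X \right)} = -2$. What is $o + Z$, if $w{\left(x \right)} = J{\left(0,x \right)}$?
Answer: $182733572$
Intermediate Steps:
$w{\left(x \right)} = -2$
$o = 21266$ ($o = 21558 - 292 = 21266$)
$Z = 182712306$ ($Z = 6 + \left(\left(-644\right) \left(-2\right) - 17386\right) \left(5868 - 17218\right) = 6 + \left(1288 - 17386\right) \left(-11350\right) = 6 - -182712300 = 6 + 182712300 = 182712306$)
$o + Z = 21266 + 182712306 = 182733572$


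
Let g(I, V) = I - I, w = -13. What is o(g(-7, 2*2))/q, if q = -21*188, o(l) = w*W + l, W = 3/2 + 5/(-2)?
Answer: -13/3948 ≈ -0.0032928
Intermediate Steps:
W = -1 (W = 3*(½) + 5*(-½) = 3/2 - 5/2 = -1)
g(I, V) = 0
o(l) = 13 + l (o(l) = -13*(-1) + l = 13 + l)
q = -3948
o(g(-7, 2*2))/q = (13 + 0)/(-3948) = 13*(-1/3948) = -13/3948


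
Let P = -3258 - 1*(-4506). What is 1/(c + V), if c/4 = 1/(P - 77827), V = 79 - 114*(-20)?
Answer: 76579/180649857 ≈ 0.00042391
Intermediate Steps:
P = 1248 (P = -3258 + 4506 = 1248)
V = 2359 (V = 79 + 2280 = 2359)
c = -4/76579 (c = 4/(1248 - 77827) = 4/(-76579) = 4*(-1/76579) = -4/76579 ≈ -5.2234e-5)
1/(c + V) = 1/(-4/76579 + 2359) = 1/(180649857/76579) = 76579/180649857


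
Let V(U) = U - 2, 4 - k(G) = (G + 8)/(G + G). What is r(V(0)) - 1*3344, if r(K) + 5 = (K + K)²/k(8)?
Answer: -10031/3 ≈ -3343.7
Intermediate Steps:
k(G) = 4 - (8 + G)/(2*G) (k(G) = 4 - (G + 8)/(G + G) = 4 - (8 + G)/(2*G))
V(U) = -2 + U
r(K) = -5 + 4*K²/3 (r(K) = -5 + (K + K)²/(7/2 - 4/8) = -5 + (2*K)²/(7/2 - 4*⅛) = -5 + (4*K²)/(7/2 - ½) = -5 + (4*K²)/3 = -5 + (4*K²)*(⅓) = -5 + 4*K²/3)
r(V(0)) - 1*3344 = (-5 + 4*(-2 + 0)²/3) - 1*3344 = (-5 + (4/3)*(-2)²) - 3344 = (-5 + (4/3)*4) - 3344 = (-5 + 16/3) - 3344 = ⅓ - 3344 = -10031/3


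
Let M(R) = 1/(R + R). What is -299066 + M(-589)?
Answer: -352299749/1178 ≈ -2.9907e+5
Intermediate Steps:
M(R) = 1/(2*R)
-299066 + M(-589) = -299066 + (1/2)/(-589) = -299066 + (1/2)*(-1/589) = -299066 - 1/1178 = -352299749/1178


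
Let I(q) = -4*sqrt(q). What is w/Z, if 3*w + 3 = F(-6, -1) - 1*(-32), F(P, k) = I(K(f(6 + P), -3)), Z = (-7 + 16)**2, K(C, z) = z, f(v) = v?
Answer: 29/243 - 4*I*sqrt(3)/243 ≈ 0.11934 - 0.028511*I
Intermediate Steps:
Z = 81 (Z = 9**2 = 81)
F(P, k) = -4*I*sqrt(3)
w = 29/3 - 4*I*sqrt(3)/3 (w = -1 + (-4*I*sqrt(3) - 1*(-32))/3 = -1 + (-4*I*sqrt(3) + 32)/3 = -1 + (32 - 4*I*sqrt(3))/3 = -1 + (32/3 - 4*I*sqrt(3)/3) = 29/3 - 4*I*sqrt(3)/3 ≈ 9.6667 - 2.3094*I)
w/Z = (29/3 - 4*I*sqrt(3)/3)/81 = 29/243 - 4*I*sqrt(3)/243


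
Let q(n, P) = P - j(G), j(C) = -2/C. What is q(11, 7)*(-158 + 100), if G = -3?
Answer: -1102/3 ≈ -367.33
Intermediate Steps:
q(n, P) = -2/3 + P (q(n, P) = P - (-2)/(-3) = P - (-2)*(-1)/3 = P - 1*2/3 = P - 2/3 = -2/3 + P)
q(11, 7)*(-158 + 100) = (-2/3 + 7)*(-158 + 100) = (19/3)*(-58) = -1102/3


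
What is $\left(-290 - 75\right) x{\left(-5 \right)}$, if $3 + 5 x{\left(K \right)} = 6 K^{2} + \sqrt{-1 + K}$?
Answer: $-10731 - 73 i \sqrt{6} \approx -10731.0 - 178.81 i$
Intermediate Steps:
$x{\left(K \right)} = - \frac{3}{5} + \frac{\sqrt{-1 + K}}{5} + \frac{6 K^{2}}{5}$ ($x{\left(K \right)} = - \frac{3}{5} + \frac{6 K^{2} + \sqrt{-1 + K}}{5} = - \frac{3}{5} + \frac{\sqrt{-1 + K} + 6 K^{2}}{5} = - \frac{3}{5} + \left(\frac{\sqrt{-1 + K}}{5} + \frac{6 K^{2}}{5}\right) = - \frac{3}{5} + \frac{\sqrt{-1 + K}}{5} + \frac{6 K^{2}}{5}$)
$\left(-290 - 75\right) x{\left(-5 \right)} = \left(-290 - 75\right) \left(- \frac{3}{5} + \frac{\sqrt{-1 - 5}}{5} + \frac{6 \left(-5\right)^{2}}{5}\right) = \left(-290 - 75\right) \left(- \frac{3}{5} + \frac{\sqrt{-6}}{5} + \frac{6}{5} \cdot 25\right) = \left(-290 - 75\right) \left(- \frac{3}{5} + \frac{i \sqrt{6}}{5} + 30\right) = - 365 \left(- \frac{3}{5} + \frac{i \sqrt{6}}{5} + 30\right) = - 365 \left(\frac{147}{5} + \frac{i \sqrt{6}}{5}\right) = -10731 - 73 i \sqrt{6}$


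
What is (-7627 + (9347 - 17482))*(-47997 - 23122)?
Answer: 1120977678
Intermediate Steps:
(-7627 + (9347 - 17482))*(-47997 - 23122) = (-7627 - 8135)*(-71119) = -15762*(-71119) = 1120977678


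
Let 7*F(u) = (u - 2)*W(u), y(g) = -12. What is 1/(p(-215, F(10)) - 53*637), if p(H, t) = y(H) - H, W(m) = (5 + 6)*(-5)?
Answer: -1/33558 ≈ -2.9799e-5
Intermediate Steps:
W(m) = -55 (W(m) = 11*(-5) = -55)
F(u) = 110/7 - 55*u/7 (F(u) = ((u - 2)*(-55))/7 = ((-2 + u)*(-55))/7 = (110 - 55*u)/7 = 110/7 - 55*u/7)
p(H, t) = -12 - H
1/(p(-215, F(10)) - 53*637) = 1/((-12 - 1*(-215)) - 53*637) = 1/((-12 + 215) - 33761) = 1/(203 - 33761) = 1/(-33558) = -1/33558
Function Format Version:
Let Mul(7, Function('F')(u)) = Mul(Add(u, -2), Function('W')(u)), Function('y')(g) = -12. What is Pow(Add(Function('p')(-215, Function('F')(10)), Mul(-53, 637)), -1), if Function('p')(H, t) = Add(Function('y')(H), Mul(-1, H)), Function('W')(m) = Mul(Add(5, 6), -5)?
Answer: Rational(-1, 33558) ≈ -2.9799e-5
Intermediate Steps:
Function('W')(m) = -55 (Function('W')(m) = Mul(11, -5) = -55)
Function('F')(u) = Add(Rational(110, 7), Mul(Rational(-55, 7), u)) (Function('F')(u) = Mul(Rational(1, 7), Mul(Add(u, -2), -55)) = Mul(Rational(1, 7), Mul(Add(-2, u), -55)) = Mul(Rational(1, 7), Add(110, Mul(-55, u))) = Add(Rational(110, 7), Mul(Rational(-55, 7), u)))
Function('p')(H, t) = Add(-12, Mul(-1, H))
Pow(Add(Function('p')(-215, Function('F')(10)), Mul(-53, 637)), -1) = Pow(Add(Add(-12, Mul(-1, -215)), Mul(-53, 637)), -1) = Pow(Add(Add(-12, 215), -33761), -1) = Pow(Add(203, -33761), -1) = Pow(-33558, -1) = Rational(-1, 33558)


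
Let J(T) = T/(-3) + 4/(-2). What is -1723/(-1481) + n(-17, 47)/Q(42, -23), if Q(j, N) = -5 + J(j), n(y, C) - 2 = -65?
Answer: 6166/1481 ≈ 4.1634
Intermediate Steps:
n(y, C) = -63 (n(y, C) = 2 - 65 = -63)
J(T) = -2 - T/3 (J(T) = T*(-⅓) + 4*(-½) = -T/3 - 2 = -2 - T/3)
Q(j, N) = -7 - j/3 (Q(j, N) = -5 + (-2 - j/3) = -7 - j/3)
-1723/(-1481) + n(-17, 47)/Q(42, -23) = -1723/(-1481) - 63/(-7 - ⅓*42) = -1723*(-1/1481) - 63/(-7 - 14) = 1723/1481 - 63/(-21) = 1723/1481 - 63*(-1/21) = 1723/1481 + 3 = 6166/1481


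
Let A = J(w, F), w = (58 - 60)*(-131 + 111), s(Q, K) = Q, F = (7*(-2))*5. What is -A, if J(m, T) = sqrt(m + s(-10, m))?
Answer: -sqrt(30) ≈ -5.4772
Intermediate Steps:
F = -70 (F = -14*5 = -70)
w = 40 (w = -2*(-20) = 40)
J(m, T) = sqrt(-10 + m) (J(m, T) = sqrt(m - 10) = sqrt(-10 + m))
A = sqrt(30) (A = sqrt(-10 + 40) = sqrt(30) ≈ 5.4772)
-A = -sqrt(30)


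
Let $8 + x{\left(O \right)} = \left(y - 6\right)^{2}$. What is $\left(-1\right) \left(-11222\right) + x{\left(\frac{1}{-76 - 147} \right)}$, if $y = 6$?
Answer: $11214$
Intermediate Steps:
$x{\left(O \right)} = -8$ ($x{\left(O \right)} = -8 + \left(6 - 6\right)^{2} = -8 + 0^{2} = -8 + 0 = -8$)
$\left(-1\right) \left(-11222\right) + x{\left(\frac{1}{-76 - 147} \right)} = \left(-1\right) \left(-11222\right) - 8 = 11222 - 8 = 11214$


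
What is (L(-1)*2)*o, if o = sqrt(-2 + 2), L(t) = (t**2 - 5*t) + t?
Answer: 0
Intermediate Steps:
L(t) = t**2 - 4*t
o = 0 (o = sqrt(0) = 0)
(L(-1)*2)*o = (-(-4 - 1)*2)*0 = (-1*(-5)*2)*0 = (5*2)*0 = 10*0 = 0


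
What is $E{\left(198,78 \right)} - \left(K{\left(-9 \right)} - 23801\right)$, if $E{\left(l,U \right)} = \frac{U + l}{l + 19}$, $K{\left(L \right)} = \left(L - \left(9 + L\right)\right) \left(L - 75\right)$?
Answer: $\frac{5001041}{217} \approx 23046.0$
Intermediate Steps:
$K{\left(L \right)} = 675 - 9 L$ ($K{\left(L \right)} = - 9 \left(-75 + L\right) = 675 - 9 L$)
$E{\left(l,U \right)} = \frac{U + l}{19 + l}$
$E{\left(198,78 \right)} - \left(K{\left(-9 \right)} - 23801\right) = \frac{78 + 198}{19 + 198} - \left(\left(675 - -81\right) - 23801\right) = \frac{1}{217} \cdot 276 - \left(\left(675 + 81\right) - 23801\right) = \frac{1}{217} \cdot 276 - \left(756 - 23801\right) = \frac{276}{217} - -23045 = \frac{276}{217} + 23045 = \frac{5001041}{217}$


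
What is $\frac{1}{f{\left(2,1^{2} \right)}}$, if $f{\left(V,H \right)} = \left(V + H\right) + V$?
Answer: $\frac{1}{5} \approx 0.2$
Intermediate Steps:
$f{\left(V,H \right)} = H + 2 V$ ($f{\left(V,H \right)} = \left(H + V\right) + V = H + 2 V$)
$\frac{1}{f{\left(2,1^{2} \right)}} = \frac{1}{1^{2} + 2 \cdot 2} = \frac{1}{1 + 4} = \frac{1}{5}$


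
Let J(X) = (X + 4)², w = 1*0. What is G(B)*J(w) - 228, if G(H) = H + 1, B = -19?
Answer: -516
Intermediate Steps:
w = 0
G(H) = 1 + H
J(X) = (4 + X)²
G(B)*J(w) - 228 = (1 - 19)*(4 + 0)² - 228 = -18*4² - 228 = -18*16 - 228 = -288 - 228 = -516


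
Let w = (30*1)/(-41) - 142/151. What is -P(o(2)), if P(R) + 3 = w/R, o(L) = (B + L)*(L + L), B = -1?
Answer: 21161/6191 ≈ 3.4180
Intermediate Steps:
o(L) = 2*L*(-1 + L) (o(L) = (-1 + L)*(L + L) = (-1 + L)*(2*L) = 2*L*(-1 + L))
w = -10352/6191 (w = 30*(-1/41) - 142*1/151 = -30/41 - 142/151 = -10352/6191 ≈ -1.6721)
P(R) = -3 - 10352/(6191*R)
-P(o(2)) = -(-3 - 10352*1/(4*(-1 + 2))/6191) = -(-3 - 10352/(6191*(2*2*1))) = -(-3 - 10352/6191/4) = -(-3 - 10352/6191*¼) = -(-3 - 2588/6191) = -1*(-21161/6191) = 21161/6191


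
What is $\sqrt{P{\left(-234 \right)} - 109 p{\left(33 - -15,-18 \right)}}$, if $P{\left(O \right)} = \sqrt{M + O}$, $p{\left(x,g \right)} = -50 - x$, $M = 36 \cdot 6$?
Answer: $\sqrt{10682 + 3 i \sqrt{2}} \approx 103.35 + 0.0205 i$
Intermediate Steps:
$M = 216$
$P{\left(O \right)} = \sqrt{216 + O}$
$\sqrt{P{\left(-234 \right)} - 109 p{\left(33 - -15,-18 \right)}} = \sqrt{\sqrt{216 - 234} - 109 \left(-50 - \left(33 - -15\right)\right)} = \sqrt{\sqrt{-18} - 109 \left(-50 - \left(33 + 15\right)\right)} = \sqrt{3 i \sqrt{2} - 109 \left(-50 - 48\right)} = \sqrt{3 i \sqrt{2} - -10682} = \sqrt{3 i \sqrt{2} + 10682} = \sqrt{10682 + 3 i \sqrt{2}}$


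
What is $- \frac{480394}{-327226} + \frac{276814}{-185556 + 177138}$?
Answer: $- \frac{21634195318}{688647117} \approx -31.415$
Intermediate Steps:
$- \frac{480394}{-327226} + \frac{276814}{-185556 + 177138} = \left(-480394\right) \left(- \frac{1}{327226}\right) + \frac{276814}{-8418} = \frac{240197}{163613} + 276814 \left(- \frac{1}{8418}\right) = \frac{240197}{163613} - \frac{138407}{4209} = - \frac{21634195318}{688647117}$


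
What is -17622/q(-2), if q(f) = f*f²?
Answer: 8811/4 ≈ 2202.8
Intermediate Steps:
q(f) = f³
-17622/q(-2) = -17622/((-2)³) = -17622/(-8) = -17622*(-⅛) = 8811/4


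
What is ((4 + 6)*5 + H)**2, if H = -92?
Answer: 1764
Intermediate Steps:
((4 + 6)*5 + H)**2 = ((4 + 6)*5 - 92)**2 = (10*5 - 92)**2 = (50 - 92)**2 = (-42)**2 = 1764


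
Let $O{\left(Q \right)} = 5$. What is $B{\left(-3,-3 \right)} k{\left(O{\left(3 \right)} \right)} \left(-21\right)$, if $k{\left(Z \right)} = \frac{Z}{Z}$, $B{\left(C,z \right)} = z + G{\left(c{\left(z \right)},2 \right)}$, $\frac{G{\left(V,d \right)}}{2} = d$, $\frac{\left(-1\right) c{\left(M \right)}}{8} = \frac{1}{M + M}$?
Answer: $-21$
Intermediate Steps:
$c{\left(M \right)} = - \frac{4}{M}$ ($c{\left(M \right)} = - \frac{8}{M + M} = - \frac{8}{2 M} = - 8 \frac{1}{2 M} = - \frac{4}{M}$)
$G{\left(V,d \right)} = 2 d$
$B{\left(C,z \right)} = 4 + z$ ($B{\left(C,z \right)} = z + 2 \cdot 2 = z + 4 = 4 + z$)
$k{\left(Z \right)} = 1$
$B{\left(-3,-3 \right)} k{\left(O{\left(3 \right)} \right)} \left(-21\right) = \left(4 - 3\right) 1 \left(-21\right) = 1 \cdot 1 \left(-21\right) = 1 \left(-21\right) = -21$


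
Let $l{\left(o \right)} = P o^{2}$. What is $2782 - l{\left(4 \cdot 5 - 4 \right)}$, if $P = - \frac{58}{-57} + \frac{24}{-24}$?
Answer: $\frac{158318}{57} \approx 2777.5$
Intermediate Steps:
$P = \frac{1}{57}$ ($P = \left(-58\right) \left(- \frac{1}{57}\right) + 24 \left(- \frac{1}{24}\right) = \frac{58}{57} - 1 = \frac{1}{57} \approx 0.017544$)
$l{\left(o \right)} = \frac{o^{2}}{57}$
$2782 - l{\left(4 \cdot 5 - 4 \right)} = 2782 - \frac{\left(4 \cdot 5 - 4\right)^{2}}{57} = 2782 - \frac{\left(20 - 4\right)^{2}}{57} = 2782 - \frac{16^{2}}{57} = 2782 - \frac{1}{57} \cdot 256 = 2782 - \frac{256}{57} = \frac{158318}{57}$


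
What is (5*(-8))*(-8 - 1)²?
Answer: -3240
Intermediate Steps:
(5*(-8))*(-8 - 1)² = -40*(-9)² = -40*81 = -3240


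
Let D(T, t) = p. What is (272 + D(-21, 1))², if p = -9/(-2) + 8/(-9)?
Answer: 24611521/324 ≈ 75962.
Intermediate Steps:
p = 65/18 (p = -9*(-½) + 8*(-⅑) = 9/2 - 8/9 = 65/18 ≈ 3.6111)
D(T, t) = 65/18
(272 + D(-21, 1))² = (272 + 65/18)² = (4961/18)² = 24611521/324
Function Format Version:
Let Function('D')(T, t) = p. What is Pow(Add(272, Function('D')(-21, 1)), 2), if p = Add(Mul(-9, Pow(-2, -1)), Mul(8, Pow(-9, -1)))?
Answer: Rational(24611521, 324) ≈ 75962.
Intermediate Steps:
p = Rational(65, 18) (p = Add(Mul(-9, Rational(-1, 2)), Mul(8, Rational(-1, 9))) = Add(Rational(9, 2), Rational(-8, 9)) = Rational(65, 18) ≈ 3.6111)
Function('D')(T, t) = Rational(65, 18)
Pow(Add(272, Function('D')(-21, 1)), 2) = Pow(Add(272, Rational(65, 18)), 2) = Pow(Rational(4961, 18), 2) = Rational(24611521, 324)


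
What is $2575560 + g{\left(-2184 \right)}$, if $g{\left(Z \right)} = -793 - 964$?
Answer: $2573803$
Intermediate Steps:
$g{\left(Z \right)} = -1757$
$2575560 + g{\left(-2184 \right)} = 2575560 - 1757 = 2573803$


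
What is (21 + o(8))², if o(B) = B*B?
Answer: 7225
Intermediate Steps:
o(B) = B²
(21 + o(8))² = (21 + 8²)² = (21 + 64)² = 85² = 7225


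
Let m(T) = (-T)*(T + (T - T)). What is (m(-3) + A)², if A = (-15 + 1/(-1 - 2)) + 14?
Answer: 961/9 ≈ 106.78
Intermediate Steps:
m(T) = -T² (m(T) = (-T)*(T + 0) = (-T)*T = -T²)
A = -4/3 (A = (-15 + 1/(-3)) + 14 = (-15 - ⅓) + 14 = -46/3 + 14 = -4/3 ≈ -1.3333)
(m(-3) + A)² = (-1*(-3)² - 4/3)² = (-1*9 - 4/3)² = (-9 - 4/3)² = (-31/3)² = 961/9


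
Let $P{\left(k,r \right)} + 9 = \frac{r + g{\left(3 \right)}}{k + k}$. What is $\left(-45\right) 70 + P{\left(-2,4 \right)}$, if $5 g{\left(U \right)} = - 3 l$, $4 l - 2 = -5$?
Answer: $- \frac{252809}{80} \approx -3160.1$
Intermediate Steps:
$l = - \frac{3}{4}$ ($l = \frac{1}{2} + \frac{1}{4} \left(-5\right) = \frac{1}{2} - \frac{5}{4} = - \frac{3}{4} \approx -0.75$)
$g{\left(U \right)} = \frac{9}{20}$ ($g{\left(U \right)} = \frac{\left(-3\right) \left(- \frac{3}{4}\right)}{5} = \frac{1}{5} \cdot \frac{9}{4} = \frac{9}{20}$)
$P{\left(k,r \right)} = -9 + \frac{\frac{9}{20} + r}{2 k}$ ($P{\left(k,r \right)} = -9 + \frac{r + \frac{9}{20}}{k + k} = -9 + \frac{\frac{9}{20} + r}{2 k}$)
$\left(-45\right) 70 + P{\left(-2,4 \right)} = \left(-45\right) 70 + \frac{9 - -720 + 20 \cdot 4}{40 \left(-2\right)} = -3150 + \frac{1}{40} \left(- \frac{1}{2}\right) \left(9 + 720 + 80\right) = -3150 + \frac{1}{40} \left(- \frac{1}{2}\right) 809 = -3150 - \frac{809}{80} = - \frac{252809}{80}$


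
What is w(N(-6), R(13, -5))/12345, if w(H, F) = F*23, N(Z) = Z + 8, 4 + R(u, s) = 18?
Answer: 322/12345 ≈ 0.026083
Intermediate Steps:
R(u, s) = 14 (R(u, s) = -4 + 18 = 14)
N(Z) = 8 + Z
w(H, F) = 23*F
w(N(-6), R(13, -5))/12345 = (23*14)/12345 = 322*(1/12345) = 322/12345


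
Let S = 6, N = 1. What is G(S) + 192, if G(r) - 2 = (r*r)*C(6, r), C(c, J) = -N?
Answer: 158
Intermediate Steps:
C(c, J) = -1 (C(c, J) = -1*1 = -1)
G(r) = 2 - r**2 (G(r) = 2 + (r*r)*(-1) = 2 + r**2*(-1) = 2 - r**2)
G(S) + 192 = (2 - 1*6**2) + 192 = (2 - 1*36) + 192 = (2 - 36) + 192 = -34 + 192 = 158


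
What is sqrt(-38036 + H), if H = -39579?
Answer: 19*I*sqrt(215) ≈ 278.59*I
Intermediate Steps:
sqrt(-38036 + H) = sqrt(-38036 - 39579) = sqrt(-77615) = 19*I*sqrt(215)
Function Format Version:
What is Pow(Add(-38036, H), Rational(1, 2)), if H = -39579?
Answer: Mul(19, I, Pow(215, Rational(1, 2))) ≈ Mul(278.59, I)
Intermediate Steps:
Pow(Add(-38036, H), Rational(1, 2)) = Pow(Add(-38036, -39579), Rational(1, 2)) = Pow(-77615, Rational(1, 2)) = Mul(19, I, Pow(215, Rational(1, 2)))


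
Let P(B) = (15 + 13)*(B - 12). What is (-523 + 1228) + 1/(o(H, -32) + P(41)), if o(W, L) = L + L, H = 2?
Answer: 527341/748 ≈ 705.00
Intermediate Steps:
P(B) = -336 + 28*B (P(B) = 28*(-12 + B) = -336 + 28*B)
o(W, L) = 2*L
(-523 + 1228) + 1/(o(H, -32) + P(41)) = (-523 + 1228) + 1/(2*(-32) + (-336 + 28*41)) = 705 + 1/(-64 + (-336 + 1148)) = 705 + 1/(-64 + 812) = 705 + 1/748 = 527341/748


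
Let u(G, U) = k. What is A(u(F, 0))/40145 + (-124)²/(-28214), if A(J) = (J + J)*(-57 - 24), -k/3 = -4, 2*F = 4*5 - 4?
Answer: -336058768/566325515 ≈ -0.59340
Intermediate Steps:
F = 8 (F = (4*5 - 4)/2 = (20 - 4)/2 = (½)*16 = 8)
k = 12 (k = -3*(-4) = 12)
u(G, U) = 12
A(J) = -162*J (A(J) = (2*J)*(-81) = -162*J)
A(u(F, 0))/40145 + (-124)²/(-28214) = -162*12/40145 + (-124)²/(-28214) = -1944*1/40145 + 15376*(-1/28214) = -1944/40145 - 7688/14107 = -336058768/566325515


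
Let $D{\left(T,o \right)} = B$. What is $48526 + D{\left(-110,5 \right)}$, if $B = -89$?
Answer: $48437$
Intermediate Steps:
$D{\left(T,o \right)} = -89$
$48526 + D{\left(-110,5 \right)} = 48526 - 89 = 48437$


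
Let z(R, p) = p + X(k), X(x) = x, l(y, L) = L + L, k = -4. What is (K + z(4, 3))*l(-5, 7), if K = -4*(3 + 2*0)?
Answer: -182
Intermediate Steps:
l(y, L) = 2*L
z(R, p) = -4 + p (z(R, p) = p - 4 = -4 + p)
K = -12 (K = -4*(3 + 0) = -4*3 = -12)
(K + z(4, 3))*l(-5, 7) = (-12 + (-4 + 3))*(2*7) = (-12 - 1)*14 = -13*14 = -182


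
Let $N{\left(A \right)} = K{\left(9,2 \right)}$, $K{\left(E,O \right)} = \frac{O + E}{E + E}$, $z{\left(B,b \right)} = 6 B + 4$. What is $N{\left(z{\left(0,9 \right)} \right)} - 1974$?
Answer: $- \frac{35521}{18} \approx -1973.4$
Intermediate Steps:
$z{\left(B,b \right)} = 4 + 6 B$
$K{\left(E,O \right)} = \frac{E + O}{2 E}$
$N{\left(A \right)} = \frac{11}{18}$ ($N{\left(A \right)} = \frac{9 + 2}{2 \cdot 9} = \frac{1}{2} \cdot \frac{1}{9} \cdot 11 = \frac{11}{18}$)
$N{\left(z{\left(0,9 \right)} \right)} - 1974 = \frac{11}{18} - 1974 = - \frac{35521}{18}$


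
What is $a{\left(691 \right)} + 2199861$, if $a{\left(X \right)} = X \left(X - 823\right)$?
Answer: $2108649$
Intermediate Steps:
$a{\left(X \right)} = X \left(-823 + X\right)$
$a{\left(691 \right)} + 2199861 = 691 \left(-823 + 691\right) + 2199861 = 691 \left(-132\right) + 2199861 = -91212 + 2199861 = 2108649$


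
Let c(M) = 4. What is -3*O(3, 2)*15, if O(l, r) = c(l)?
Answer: -180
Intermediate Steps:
O(l, r) = 4
-3*O(3, 2)*15 = -3*4*15 = -12*15 = -180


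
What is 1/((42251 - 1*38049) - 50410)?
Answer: -1/46208 ≈ -2.1641e-5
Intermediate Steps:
1/((42251 - 1*38049) - 50410) = 1/((42251 - 38049) - 50410) = 1/(4202 - 50410) = 1/(-46208) = -1/46208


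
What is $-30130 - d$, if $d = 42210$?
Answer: $-72340$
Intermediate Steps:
$-30130 - d = -30130 - 42210 = -72340$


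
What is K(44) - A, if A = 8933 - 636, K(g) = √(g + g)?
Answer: -8297 + 2*√22 ≈ -8287.6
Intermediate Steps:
K(g) = √2*√g (K(g) = √(2*g) = √2*√g)
A = 8297
K(44) - A = √2*√44 - 1*8297 = √2*(2*√11) - 8297 = 2*√22 - 8297 = -8297 + 2*√22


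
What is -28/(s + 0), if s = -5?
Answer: 28/5 ≈ 5.6000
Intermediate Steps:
-28/(s + 0) = -28/(-5 + 0) = -28/(-5) = -⅕*(-28) = 28/5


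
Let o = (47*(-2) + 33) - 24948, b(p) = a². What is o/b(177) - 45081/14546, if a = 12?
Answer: -185136289/1047312 ≈ -176.77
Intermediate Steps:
b(p) = 144 (b(p) = 12² = 144)
o = -25009 (o = (-94 + 33) - 24948 = -61 - 24948 = -25009)
o/b(177) - 45081/14546 = -25009/144 - 45081/14546 = -185136289/1047312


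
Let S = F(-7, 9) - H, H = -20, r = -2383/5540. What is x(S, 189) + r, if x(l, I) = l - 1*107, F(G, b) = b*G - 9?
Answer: -883243/5540 ≈ -159.43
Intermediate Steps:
r = -2383/5540 (r = -2383*1/5540 = -2383/5540 ≈ -0.43014)
F(G, b) = -9 + G*b (F(G, b) = G*b - 9 = -9 + G*b)
S = -52 (S = (-9 - 7*9) - 1*(-20) = (-9 - 63) + 20 = -72 + 20 = -52)
x(l, I) = -107 + l (x(l, I) = l - 107 = -107 + l)
x(S, 189) + r = (-107 - 52) - 2383/5540 = -159 - 2383/5540 = -883243/5540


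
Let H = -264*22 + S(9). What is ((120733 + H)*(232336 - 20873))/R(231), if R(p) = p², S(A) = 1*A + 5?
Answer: 35072649/77 ≈ 4.5549e+5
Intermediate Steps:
S(A) = 5 + A (S(A) = A + 5 = 5 + A)
H = -5794 (H = -264*22 + (5 + 9) = -5808 + 14 = -5794)
((120733 + H)*(232336 - 20873))/R(231) = ((120733 - 5794)*(232336 - 20873))/(231²) = (114939*211463)/53361 = 24305345757*(1/53361) = 35072649/77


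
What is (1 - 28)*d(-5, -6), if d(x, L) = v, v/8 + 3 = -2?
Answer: 1080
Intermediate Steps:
v = -40 (v = -24 + 8*(-2) = -24 - 16 = -40)
d(x, L) = -40
(1 - 28)*d(-5, -6) = (1 - 28)*(-40) = -27*(-40) = 1080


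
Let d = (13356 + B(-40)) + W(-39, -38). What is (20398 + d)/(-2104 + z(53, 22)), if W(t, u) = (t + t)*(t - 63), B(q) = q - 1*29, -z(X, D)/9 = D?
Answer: -41641/2302 ≈ -18.089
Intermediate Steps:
z(X, D) = -9*D
B(q) = -29 + q (B(q) = q - 29 = -29 + q)
W(t, u) = 2*t*(-63 + t) (W(t, u) = (2*t)*(-63 + t) = 2*t*(-63 + t))
d = 21243 (d = (13356 + (-29 - 40)) + 2*(-39)*(-63 - 39) = (13356 - 69) + 2*(-39)*(-102) = 13287 + 7956 = 21243)
(20398 + d)/(-2104 + z(53, 22)) = (20398 + 21243)/(-2104 - 9*22) = 41641/(-2104 - 198) = 41641/(-2302) = 41641*(-1/2302) = -41641/2302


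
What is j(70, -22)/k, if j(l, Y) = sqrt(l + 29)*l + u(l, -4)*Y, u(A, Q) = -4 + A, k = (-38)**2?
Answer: -363/361 + 105*sqrt(11)/722 ≈ -0.52321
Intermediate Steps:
k = 1444
j(l, Y) = Y*(-4 + l) + l*sqrt(29 + l) (j(l, Y) = sqrt(l + 29)*l + (-4 + l)*Y = sqrt(29 + l)*l + Y*(-4 + l) = l*sqrt(29 + l) + Y*(-4 + l) = Y*(-4 + l) + l*sqrt(29 + l))
j(70, -22)/k = (-22*(-4 + 70) + 70*sqrt(29 + 70))/1444 = (-22*66 + 70*sqrt(99))*(1/1444) = (-1452 + 70*(3*sqrt(11)))*(1/1444) = (-1452 + 210*sqrt(11))*(1/1444) = -363/361 + 105*sqrt(11)/722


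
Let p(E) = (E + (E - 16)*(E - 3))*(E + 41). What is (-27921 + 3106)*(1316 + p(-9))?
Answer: -263733820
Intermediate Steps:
p(E) = (41 + E)*(E + (-16 + E)*(-3 + E)) (p(E) = (E + (-16 + E)*(-3 + E))*(41 + E) = (41 + E)*(E + (-16 + E)*(-3 + E)))
(-27921 + 3106)*(1316 + p(-9)) = (-27921 + 3106)*(1316 + (1968 + (-9)³ - 690*(-9) + 23*(-9)²)) = -24815*(1316 + (1968 - 729 + 6210 + 23*81)) = -24815*(1316 + (1968 - 729 + 6210 + 1863)) = -24815*(1316 + 9312) = -24815*10628 = -263733820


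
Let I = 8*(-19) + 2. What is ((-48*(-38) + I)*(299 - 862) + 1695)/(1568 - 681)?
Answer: -940767/887 ≈ -1060.6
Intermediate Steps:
I = -150 (I = -152 + 2 = -150)
((-48*(-38) + I)*(299 - 862) + 1695)/(1568 - 681) = ((-48*(-38) - 150)*(299 - 862) + 1695)/(1568 - 681) = ((1824 - 150)*(-563) + 1695)/887 = (1674*(-563) + 1695)*(1/887) = (-942462 + 1695)*(1/887) = -940767*1/887 = -940767/887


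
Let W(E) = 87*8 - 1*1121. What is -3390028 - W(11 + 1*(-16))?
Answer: -3389603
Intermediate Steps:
W(E) = -425 (W(E) = 696 - 1121 = -425)
-3390028 - W(11 + 1*(-16)) = -3390028 - 1*(-425) = -3390028 + 425 = -3389603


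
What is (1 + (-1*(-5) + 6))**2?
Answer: 144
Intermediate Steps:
(1 + (-1*(-5) + 6))**2 = (1 + (5 + 6))**2 = (1 + 11)**2 = 12**2 = 144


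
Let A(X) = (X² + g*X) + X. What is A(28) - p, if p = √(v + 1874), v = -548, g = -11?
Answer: 504 - √1326 ≈ 467.59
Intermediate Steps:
A(X) = X² - 10*X (A(X) = (X² - 11*X) + X = X² - 10*X)
p = √1326 (p = √(-548 + 1874) = √1326 ≈ 36.414)
A(28) - p = 28*(-10 + 28) - √1326 = 28*18 - √1326 = 504 - √1326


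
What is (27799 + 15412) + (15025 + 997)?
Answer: 59233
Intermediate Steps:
(27799 + 15412) + (15025 + 997) = 43211 + 16022 = 59233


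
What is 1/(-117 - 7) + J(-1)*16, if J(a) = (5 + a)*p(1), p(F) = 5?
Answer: 39679/124 ≈ 319.99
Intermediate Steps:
J(a) = 25 + 5*a (J(a) = (5 + a)*5 = 25 + 5*a)
1/(-117 - 7) + J(-1)*16 = 1/(-117 - 7) + (25 + 5*(-1))*16 = 1/(-124) + (25 - 5)*16 = -1/124 + 20*16 = -1/124 + 320 = 39679/124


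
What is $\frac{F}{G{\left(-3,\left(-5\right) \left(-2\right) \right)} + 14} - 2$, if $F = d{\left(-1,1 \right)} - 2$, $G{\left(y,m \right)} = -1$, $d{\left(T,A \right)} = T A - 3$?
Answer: $- \frac{32}{13} \approx -2.4615$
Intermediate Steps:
$d{\left(T,A \right)} = -3 + A T$ ($d{\left(T,A \right)} = A T - 3 = -3 + A T$)
$F = -6$ ($F = \left(-3 + 1 \left(-1\right)\right) - 2 = \left(-3 - 1\right) - 2 = -4 - 2 = -6$)
$\frac{F}{G{\left(-3,\left(-5\right) \left(-2\right) \right)} + 14} - 2 = \frac{1}{-1 + 14} \left(-6\right) - 2 = \frac{1}{13} \left(-6\right) + \left(-7 + 5\right) = \frac{1}{13} \left(-6\right) - 2 = - \frac{6}{13} - 2 = - \frac{32}{13}$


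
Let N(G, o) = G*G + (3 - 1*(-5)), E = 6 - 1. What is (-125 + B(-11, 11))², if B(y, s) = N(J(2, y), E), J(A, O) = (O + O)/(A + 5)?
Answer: 27552001/2401 ≈ 11475.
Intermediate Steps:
E = 5
J(A, O) = 2*O/(5 + A) (J(A, O) = (2*O)/(5 + A) = 2*O/(5 + A))
N(G, o) = 8 + G² (N(G, o) = G² + (3 + 5) = G² + 8 = 8 + G²)
B(y, s) = 8 + 4*y²/49 (B(y, s) = 8 + (2*y/(5 + 2))² = 8 + (2*y/7)² = 8 + 4*y²/49)
(-125 + B(-11, 11))² = (-125 + (8 + (4/49)*(-11)²))² = (-125 + (8 + (4/49)*121))² = (-125 + (8 + 484/49))² = (-125 + 876/49)² = (-5249/49)² = 27552001/2401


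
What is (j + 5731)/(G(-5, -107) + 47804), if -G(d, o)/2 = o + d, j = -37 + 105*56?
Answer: 5787/24014 ≈ 0.24098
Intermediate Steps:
j = 5843 (j = -37 + 5880 = 5843)
G(d, o) = -2*d - 2*o (G(d, o) = -2*(o + d) = -2*(d + o) = -2*d - 2*o)
(j + 5731)/(G(-5, -107) + 47804) = (5843 + 5731)/((-2*(-5) - 2*(-107)) + 47804) = 11574/((10 + 214) + 47804) = 11574/(224 + 47804) = 11574/48028 = 11574*(1/48028) = 5787/24014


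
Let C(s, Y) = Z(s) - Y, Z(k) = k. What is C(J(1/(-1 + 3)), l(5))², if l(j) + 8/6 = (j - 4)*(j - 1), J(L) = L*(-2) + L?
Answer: 361/36 ≈ 10.028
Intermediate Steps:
J(L) = -L (J(L) = -2*L + L = -L)
l(j) = -4/3 + (-1 + j)*(-4 + j) (l(j) = -4/3 + (j - 4)*(j - 1) = -4/3 + (-4 + j)*(-1 + j) = -4/3 + (-1 + j)*(-4 + j))
C(s, Y) = s - Y
C(J(1/(-1 + 3)), l(5))² = (-1/(-1 + 3) - (8/3 + 5² - 5*5))² = (-1/2 - (8/3 + 25 - 25))² = (-1*½ - 1*8/3)² = (-½ - 8/3)² = (-19/6)² = 361/36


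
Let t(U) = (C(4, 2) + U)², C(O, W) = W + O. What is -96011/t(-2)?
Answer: -96011/16 ≈ -6000.7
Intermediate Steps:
C(O, W) = O + W
t(U) = (6 + U)² (t(U) = ((4 + 2) + U)² = (6 + U)²)
-96011/t(-2) = -96011/(6 - 2)² = -96011/(4²) = -96011/16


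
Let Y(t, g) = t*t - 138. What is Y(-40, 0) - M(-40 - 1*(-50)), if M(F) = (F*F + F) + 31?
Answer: 1321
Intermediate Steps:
Y(t, g) = -138 + t² (Y(t, g) = t² - 138 = -138 + t²)
M(F) = 31 + F + F² (M(F) = (F² + F) + 31 = (F + F²) + 31 = 31 + F + F²)
Y(-40, 0) - M(-40 - 1*(-50)) = (-138 + (-40)²) - (31 + (-40 - 1*(-50)) + (-40 - 1*(-50))²) = (-138 + 1600) - (31 + (-40 + 50) + (-40 + 50)²) = 1462 - (31 + 10 + 10²) = 1462 - (31 + 10 + 100) = 1462 - 1*141 = 1462 - 141 = 1321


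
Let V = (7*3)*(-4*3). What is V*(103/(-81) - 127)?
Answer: 290920/9 ≈ 32324.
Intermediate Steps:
V = -252 (V = 21*(-12) = -252)
V*(103/(-81) - 127) = -252*(103/(-81) - 127) = -252*(103*(-1/81) - 127) = -252*(-103/81 - 127) = -252*(-10390/81) = 290920/9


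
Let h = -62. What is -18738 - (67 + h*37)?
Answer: -16511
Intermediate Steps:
-18738 - (67 + h*37) = -18738 - (67 - 62*37) = -18738 - (67 - 2294) = -18738 - 1*(-2227) = -18738 + 2227 = -16511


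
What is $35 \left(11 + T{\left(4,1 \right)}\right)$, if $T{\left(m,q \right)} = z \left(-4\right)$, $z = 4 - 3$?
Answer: $245$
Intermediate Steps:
$z = 1$ ($z = 4 - 3 = 1$)
$T{\left(m,q \right)} = -4$ ($T{\left(m,q \right)} = 1 \left(-4\right) = -4$)
$35 \left(11 + T{\left(4,1 \right)}\right) = 35 \left(11 - 4\right) = 35 \cdot 7 = 245$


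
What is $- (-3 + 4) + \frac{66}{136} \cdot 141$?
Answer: $\frac{4585}{68} \approx 67.427$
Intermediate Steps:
$- (-3 + 4) + \frac{66}{136} \cdot 141 = \left(-1\right) 1 + 66 \cdot \frac{1}{136} \cdot 141 = -1 + \frac{33}{68} \cdot 141 = -1 + \frac{4653}{68} = \frac{4585}{68}$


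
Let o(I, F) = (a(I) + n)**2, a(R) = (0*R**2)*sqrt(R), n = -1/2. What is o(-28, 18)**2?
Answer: 1/16 ≈ 0.062500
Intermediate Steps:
n = -1/2 (n = -1*1/2 = -1/2 ≈ -0.50000)
a(R) = 0 (a(R) = 0*sqrt(R) = 0)
o(I, F) = 1/4 (o(I, F) = (0 - 1/2)**2 = (-1/2)**2 = 1/4)
o(-28, 18)**2 = (1/4)**2 = 1/16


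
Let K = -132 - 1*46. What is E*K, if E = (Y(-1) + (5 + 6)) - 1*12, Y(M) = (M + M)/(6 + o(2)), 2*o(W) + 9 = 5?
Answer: 267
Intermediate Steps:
o(W) = -2 (o(W) = -9/2 + (½)*5 = -9/2 + 5/2 = -2)
Y(M) = M/2 (Y(M) = (M + M)/(6 - 2) = (2*M)/4 = (2*M)*(¼) = M/2)
K = -178 (K = -132 - 46 = -178)
E = -3/2 (E = ((½)*(-1) + (5 + 6)) - 1*12 = (-½ + 11) - 12 = 21/2 - 12 = -3/2 ≈ -1.5000)
E*K = -3/2*(-178) = 267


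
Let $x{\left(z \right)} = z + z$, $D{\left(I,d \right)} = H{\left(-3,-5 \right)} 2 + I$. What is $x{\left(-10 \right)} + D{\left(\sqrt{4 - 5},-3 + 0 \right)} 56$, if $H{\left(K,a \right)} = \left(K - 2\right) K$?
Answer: $1660 + 56 i \approx 1660.0 + 56.0 i$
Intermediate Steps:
$H{\left(K,a \right)} = K \left(-2 + K\right)$ ($H{\left(K,a \right)} = \left(K - 2\right) K = \left(-2 + K\right) K = K \left(-2 + K\right)$)
$D{\left(I,d \right)} = 30 + I$ ($D{\left(I,d \right)} = - 3 \left(-2 - 3\right) 2 + I = \left(-3\right) \left(-5\right) 2 + I = 15 \cdot 2 + I = 30 + I$)
$x{\left(z \right)} = 2 z$
$x{\left(-10 \right)} + D{\left(\sqrt{4 - 5},-3 + 0 \right)} 56 = 2 \left(-10\right) + \left(30 + \sqrt{4 - 5}\right) 56 = -20 + \left(30 + \sqrt{-1}\right) 56 = -20 + \left(30 + i\right) 56 = -20 + \left(1680 + 56 i\right) = 1660 + 56 i$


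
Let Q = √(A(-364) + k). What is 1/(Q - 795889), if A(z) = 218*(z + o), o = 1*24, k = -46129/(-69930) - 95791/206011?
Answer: -11465854882315470/9125548844226977613641 - 39*I*√10113766737992212791930/9125548844226977613641 ≈ -1.2565e-6 - 4.298e-10*I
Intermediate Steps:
k = 2804416789/14406349230 (k = -46129*(-1/69930) - 95791*1/206011 = 46129/69930 - 95791/206011 = 2804416789/14406349230 ≈ 0.19467)
o = 24
A(z) = 5232 + 218*z (A(z) = 218*(z + 24) = 218*(24 + z) = 5232 + 218*z)
Q = I*√10113766737992212791930/369393570 (Q = √((5232 + 218*(-364)) + 2804416789/14406349230) = √((5232 - 79352) + 2804416789/14406349230) = √(-74120 + 2804416789/14406349230) = √(-1067795800510811/14406349230) = I*√10113766737992212791930/369393570 ≈ 272.25*I)
1/(Q - 795889) = 1/(I*√10113766737992212791930/369393570 - 795889) = 1/(-795889 + I*√10113766737992212791930/369393570)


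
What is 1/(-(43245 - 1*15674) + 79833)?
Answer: 1/52262 ≈ 1.9134e-5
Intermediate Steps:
1/(-(43245 - 1*15674) + 79833) = 1/(-(43245 - 15674) + 79833) = 1/(-1*27571 + 79833) = 1/(-27571 + 79833) = 1/52262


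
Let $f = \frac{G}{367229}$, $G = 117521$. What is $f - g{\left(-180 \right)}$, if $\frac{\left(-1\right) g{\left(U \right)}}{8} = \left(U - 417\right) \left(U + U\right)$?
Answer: $\frac{631398970961}{367229} \approx 1.7194 \cdot 10^{6}$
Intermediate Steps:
$g{\left(U \right)} = - 16 U \left(-417 + U\right)$ ($g{\left(U \right)} = - 8 \left(U - 417\right) \left(U + U\right) = - 8 \left(-417 + U\right) 2 U = - 8 \cdot 2 U \left(-417 + U\right) = - 16 U \left(-417 + U\right)$)
$f = \frac{117521}{367229} \approx 0.32002$
$f - g{\left(-180 \right)} = \frac{117521}{367229} - 16 \left(-180\right) \left(417 - -180\right) = \frac{117521}{367229} - 16 \left(-180\right) \left(417 + 180\right) = \frac{117521}{367229} - 16 \left(-180\right) 597 = \frac{117521}{367229} - -1719360 = \frac{117521}{367229} + 1719360 = \frac{631398970961}{367229}$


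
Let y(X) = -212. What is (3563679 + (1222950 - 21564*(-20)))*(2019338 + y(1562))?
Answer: 10535615727534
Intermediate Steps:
(3563679 + (1222950 - 21564*(-20)))*(2019338 + y(1562)) = (3563679 + (1222950 - 21564*(-20)))*(2019338 - 212) = (3563679 + (1222950 - 1*(-431280)))*2019126 = (3563679 + (1222950 + 431280))*2019126 = (3563679 + 1654230)*2019126 = 5217909*2019126 = 10535615727534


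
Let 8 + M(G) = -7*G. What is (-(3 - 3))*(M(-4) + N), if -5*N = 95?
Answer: 0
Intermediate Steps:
N = -19 (N = -⅕*95 = -19)
M(G) = -8 - 7*G
(-(3 - 3))*(M(-4) + N) = (-(3 - 3))*((-8 - 7*(-4)) - 19) = (-1*0)*((-8 + 28) - 19) = 0*(20 - 19) = 0*1 = 0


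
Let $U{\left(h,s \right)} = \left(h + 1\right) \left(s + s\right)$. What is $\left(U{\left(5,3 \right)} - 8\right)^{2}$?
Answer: $784$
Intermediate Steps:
$U{\left(h,s \right)} = 2 s \left(1 + h\right)$ ($U{\left(h,s \right)} = \left(1 + h\right) 2 s = 2 s \left(1 + h\right)$)
$\left(U{\left(5,3 \right)} - 8\right)^{2} = \left(2 \cdot 3 \left(1 + 5\right) - 8\right)^{2} = \left(2 \cdot 3 \cdot 6 - 8\right)^{2} = \left(36 - 8\right)^{2} = 28^{2} = 784$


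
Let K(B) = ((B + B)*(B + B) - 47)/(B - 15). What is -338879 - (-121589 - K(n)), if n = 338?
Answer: -69727741/323 ≈ -2.1588e+5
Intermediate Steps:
K(B) = (-47 + 4*B²)/(-15 + B) (K(B) = ((2*B)*(2*B) - 47)/(-15 + B) = (4*B² - 47)/(-15 + B) = (-47 + 4*B²)/(-15 + B))
-338879 - (-121589 - K(n)) = -338879 - (-121589 - (-47 + 4*338²)/(-15 + 338)) = -338879 - (-121589 - (-47 + 4*114244)/323) = -338879 - (-121589 - (-47 + 456976)/323) = -338879 - (-121589 - 456929/323) = -338879 - 1*(-39730176/323) = -338879 + 39730176/323 = -69727741/323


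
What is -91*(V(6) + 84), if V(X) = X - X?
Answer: -7644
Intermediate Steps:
V(X) = 0
-91*(V(6) + 84) = -91*(0 + 84) = -91*84 = -7644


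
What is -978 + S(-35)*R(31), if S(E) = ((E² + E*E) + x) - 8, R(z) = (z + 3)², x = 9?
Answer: 2832378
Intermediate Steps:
R(z) = (3 + z)²
S(E) = 1 + 2*E² (S(E) = ((E² + E*E) + 9) - 8 = ((E² + E²) + 9) - 8 = (2*E² + 9) - 8 = (9 + 2*E²) - 8 = 1 + 2*E²)
-978 + S(-35)*R(31) = -978 + (1 + 2*(-35)²)*(3 + 31)² = -978 + (1 + 2*1225)*34² = -978 + (1 + 2450)*1156 = -978 + 2451*1156 = -978 + 2833356 = 2832378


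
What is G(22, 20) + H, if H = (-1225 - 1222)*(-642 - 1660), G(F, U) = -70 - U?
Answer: 5632904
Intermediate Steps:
H = 5632994 (H = -2447*(-2302) = 5632994)
G(22, 20) + H = (-70 - 1*20) + 5632994 = (-70 - 20) + 5632994 = -90 + 5632994 = 5632904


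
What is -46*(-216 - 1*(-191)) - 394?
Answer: 756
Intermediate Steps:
-46*(-216 - 1*(-191)) - 394 = -46*(-216 + 191) - 394 = -46*(-25) - 394 = 1150 - 394 = 756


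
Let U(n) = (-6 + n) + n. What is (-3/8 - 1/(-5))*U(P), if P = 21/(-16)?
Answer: 483/320 ≈ 1.5094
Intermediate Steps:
P = -21/16 (P = 21*(-1/16) = -21/16 ≈ -1.3125)
U(n) = -6 + 2*n
(-3/8 - 1/(-5))*U(P) = (-3/8 - 1/(-5))*(-6 + 2*(-21/16)) = (-3*⅛ - 1*(-⅕))*(-6 - 21/8) = (-3/8 + ⅕)*(-69/8) = -7/40*(-69/8) = 483/320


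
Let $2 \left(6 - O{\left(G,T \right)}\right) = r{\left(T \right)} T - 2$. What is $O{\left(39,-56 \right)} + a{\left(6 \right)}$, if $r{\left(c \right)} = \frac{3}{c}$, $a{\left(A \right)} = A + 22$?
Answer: $\frac{67}{2} \approx 33.5$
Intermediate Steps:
$a{\left(A \right)} = 22 + A$
$O{\left(G,T \right)} = \frac{11}{2}$ ($O{\left(G,T \right)} = 6 - \frac{\frac{3}{T} T - 2}{2} = 6 - \frac{3 - 2}{2} = 6 - \frac{1}{2} = \frac{11}{2}$)
$O{\left(39,-56 \right)} + a{\left(6 \right)} = \frac{11}{2} + \left(22 + 6\right) = \frac{11}{2} + 28 = \frac{67}{2}$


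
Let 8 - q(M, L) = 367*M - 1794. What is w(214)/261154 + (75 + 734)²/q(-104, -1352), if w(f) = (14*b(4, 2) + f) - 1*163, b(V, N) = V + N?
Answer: 42731431756/2609581345 ≈ 16.375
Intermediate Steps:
b(V, N) = N + V
w(f) = -79 + f (w(f) = (14*(2 + 4) + f) - 1*163 = (14*6 + f) - 163 = (84 + f) - 163 = -79 + f)
q(M, L) = 1802 - 367*M (q(M, L) = 8 - (367*M - 1794) = 8 - (-1794 + 367*M) = 8 + (1794 - 367*M) = 1802 - 367*M)
w(214)/261154 + (75 + 734)²/q(-104, -1352) = (-79 + 214)/261154 + (75 + 734)²/(1802 - 367*(-104)) = 135*(1/261154) + 809²/(1802 + 38168) = 135/261154 + 654481/39970 = 42731431756/2609581345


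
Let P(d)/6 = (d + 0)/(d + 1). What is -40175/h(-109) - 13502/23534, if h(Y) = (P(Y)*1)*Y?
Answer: 8429097419/139803727 ≈ 60.292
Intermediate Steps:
P(d) = 6*d/(1 + d) (P(d) = 6*((d + 0)/(d + 1)) = 6*(d/(1 + d)) = 6*d/(1 + d))
h(Y) = 6*Y**2/(1 + Y) (h(Y) = ((6*Y/(1 + Y))*1)*Y = (6*Y/(1 + Y))*Y = 6*Y**2/(1 + Y))
-40175/h(-109) - 13502/23534 = -40175/(6*(-109)**2/(1 - 109)) - 13502/23534 = -40175/(6*11881/(-108)) - 13502*1/23534 = -40175/(6*11881*(-1/108)) - 6751/11767 = -40175/(-11881/18) - 6751/11767 = -40175*(-18/11881) - 6751/11767 = 723150/11881 - 6751/11767 = 8429097419/139803727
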